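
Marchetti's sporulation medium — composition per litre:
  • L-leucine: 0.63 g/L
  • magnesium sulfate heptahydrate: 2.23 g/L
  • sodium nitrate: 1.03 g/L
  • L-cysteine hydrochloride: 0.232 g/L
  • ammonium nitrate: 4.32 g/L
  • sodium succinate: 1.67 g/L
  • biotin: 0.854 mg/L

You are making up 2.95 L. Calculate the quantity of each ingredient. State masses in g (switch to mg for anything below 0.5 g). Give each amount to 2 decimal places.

Scale factor relative to 1 L: 2.95.
L-leucine: 0.63 g/L × 2.95 L = 1.86 g
magnesium sulfate heptahydrate: 2.23 g/L × 2.95 L = 6.58 g
sodium nitrate: 1.03 g/L × 2.95 L = 3.04 g
L-cysteine hydrochloride: 0.232 g/L × 2.95 L = 0.68 g
ammonium nitrate: 4.32 g/L × 2.95 L = 12.74 g
sodium succinate: 1.67 g/L × 2.95 L = 4.93 g
biotin: 0.854 mg/L × 2.95 L = 2.52 mg

L-leucine 1.86 g; magnesium sulfate heptahydrate 6.58 g; sodium nitrate 3.04 g; L-cysteine hydrochloride 0.68 g; ammonium nitrate 12.74 g; sodium succinate 4.93 g; biotin 2.52 mg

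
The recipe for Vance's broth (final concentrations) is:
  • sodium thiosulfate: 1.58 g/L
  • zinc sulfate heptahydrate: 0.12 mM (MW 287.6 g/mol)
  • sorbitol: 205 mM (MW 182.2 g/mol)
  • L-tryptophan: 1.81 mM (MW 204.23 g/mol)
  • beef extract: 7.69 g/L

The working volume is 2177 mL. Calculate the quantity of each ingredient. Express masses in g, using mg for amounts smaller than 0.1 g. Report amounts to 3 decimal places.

sodium thiosulfate 3.440 g; zinc sulfate heptahydrate 75.133 mg; sorbitol 81.313 g; L-tryptophan 0.805 g; beef extract 16.741 g

Target volume = 2177 mL = 2.177 L.
sodium thiosulfate: 1.58 g/L × 2.177 L = 3.440 g
zinc sulfate heptahydrate: 0.12 mmol/L × 287.6 mg/mmol × 2.177 L = 75.133 mg
sorbitol: 205 mmol/L × 182.2 g/mol × 2.177 L ÷ 1000 = 81.313 g
L-tryptophan: 1.81 mmol/L × 204.23 g/mol × 2.177 L ÷ 1000 = 0.805 g
beef extract: 7.69 g/L × 2.177 L = 16.741 g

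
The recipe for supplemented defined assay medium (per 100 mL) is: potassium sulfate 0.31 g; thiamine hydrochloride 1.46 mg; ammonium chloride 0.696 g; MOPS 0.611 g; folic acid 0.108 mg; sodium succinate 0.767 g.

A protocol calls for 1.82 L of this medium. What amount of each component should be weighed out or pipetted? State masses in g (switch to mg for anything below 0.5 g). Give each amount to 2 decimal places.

potassium sulfate 5.64 g; thiamine hydrochloride 26.57 mg; ammonium chloride 12.67 g; MOPS 11.12 g; folic acid 1.97 mg; sodium succinate 13.96 g

Scale factor = 1820 mL / 100 mL = 18.2.
potassium sulfate: 0.31 g × (1820 mL / 100 mL) = 5.64 g
thiamine hydrochloride: 1.46 mg × (1820 mL / 100 mL) = 26.57 mg
ammonium chloride: 0.696 g × (1820 mL / 100 mL) = 12.67 g
MOPS: 0.611 g × (1820 mL / 100 mL) = 11.12 g
folic acid: 0.108 mg × (1820 mL / 100 mL) = 1.97 mg
sodium succinate: 0.767 g × (1820 mL / 100 mL) = 13.96 g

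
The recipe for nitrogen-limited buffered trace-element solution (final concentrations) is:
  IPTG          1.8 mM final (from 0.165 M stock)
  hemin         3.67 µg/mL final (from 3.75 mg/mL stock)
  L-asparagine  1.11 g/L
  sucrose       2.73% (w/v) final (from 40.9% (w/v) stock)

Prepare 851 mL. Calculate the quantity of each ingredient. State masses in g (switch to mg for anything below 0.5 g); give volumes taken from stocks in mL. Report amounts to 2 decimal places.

IPTG 9.28 mL; hemin 0.83 mL; L-asparagine 0.94 g; sucrose 56.80 mL

Working volume: 851 mL = 0.851 L.
IPTG: C1V1 = C2V2 → 1.8 mM × 851 mL ÷ 165 mM = 9.28 mL
hemin: C1V1 = C2V2 → 3.67 µg/mL × 851 mL ÷ 3750 µg/mL = 0.83 mL
L-asparagine: 1.11 g/L × 0.851 L = 0.94 g
sucrose: V = C2·V2/C1 = 2.73% ÷ 40.9% × 851 mL = 56.80 mL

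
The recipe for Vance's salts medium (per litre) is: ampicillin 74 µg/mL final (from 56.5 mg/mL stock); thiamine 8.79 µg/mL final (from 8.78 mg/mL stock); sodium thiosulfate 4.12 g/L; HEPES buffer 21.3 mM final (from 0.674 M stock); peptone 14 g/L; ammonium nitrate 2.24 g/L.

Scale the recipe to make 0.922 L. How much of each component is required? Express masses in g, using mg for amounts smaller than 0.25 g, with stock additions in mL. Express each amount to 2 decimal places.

Working volume: 0.922 L.
ampicillin: C1V1 = C2V2 → 74 µg/mL × 922 mL ÷ 56500 µg/mL = 1.21 mL
thiamine: C1V1 = C2V2 → 8.79 µg/mL × 922 mL ÷ 8780 µg/mL = 0.92 mL
sodium thiosulfate: 4.12 g/L × 0.922 L = 3.80 g
HEPES buffer: V = C2·V2/C1 = 21.3 mM × 922 mL ÷ 674 mM = 29.14 mL
peptone: 14 g/L × 0.922 L = 12.91 g
ammonium nitrate: 2.24 g/L × 0.922 L = 2.07 g

ampicillin 1.21 mL; thiamine 0.92 mL; sodium thiosulfate 3.80 g; HEPES buffer 29.14 mL; peptone 12.91 g; ammonium nitrate 2.07 g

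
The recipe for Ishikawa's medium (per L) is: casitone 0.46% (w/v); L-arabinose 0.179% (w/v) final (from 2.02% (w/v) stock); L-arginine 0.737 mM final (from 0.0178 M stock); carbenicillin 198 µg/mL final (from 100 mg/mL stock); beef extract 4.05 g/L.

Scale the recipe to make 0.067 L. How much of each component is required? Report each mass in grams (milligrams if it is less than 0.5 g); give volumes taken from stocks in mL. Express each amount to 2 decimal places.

Working volume: 0.067 L.
casitone: 0.46% w/v = 4.6 g/L → 4.6 × 0.067 L = 0.3082 g = 308.20 mg
L-arabinose: dilute stock: 0.179% ÷ 2.02% × 67 mL = 5.94 mL
L-arginine: V = C2·V2/C1 = 0.737 mM × 67 mL ÷ 17.8 mM = 2.77 mL
carbenicillin: dilute stock: 198 µg/mL × 67 mL ÷ 100000 µg/mL = 0.13 mL
beef extract: 4.05 g/L × 0.067 L = 0.27135 g = 271.35 mg

casitone 308.20 mg; L-arabinose 5.94 mL; L-arginine 2.77 mL; carbenicillin 0.13 mL; beef extract 271.35 mg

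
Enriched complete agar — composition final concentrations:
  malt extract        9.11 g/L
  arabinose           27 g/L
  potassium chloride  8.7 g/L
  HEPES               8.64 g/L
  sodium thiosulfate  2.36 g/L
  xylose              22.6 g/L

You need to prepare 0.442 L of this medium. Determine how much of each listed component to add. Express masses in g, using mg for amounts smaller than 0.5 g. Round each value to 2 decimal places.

malt extract 4.03 g; arabinose 11.93 g; potassium chloride 3.85 g; HEPES 3.82 g; sodium thiosulfate 1.04 g; xylose 9.99 g

Working volume: 0.442 L.
malt extract: 9.11 g/L × 0.442 L = 4.03 g
arabinose: 27 g/L × 0.442 L = 11.93 g
potassium chloride: 8.7 g/L × 0.442 L = 3.85 g
HEPES: 8.64 g/L × 0.442 L = 3.82 g
sodium thiosulfate: 2.36 g/L × 0.442 L = 1.04 g
xylose: 22.6 g/L × 0.442 L = 9.99 g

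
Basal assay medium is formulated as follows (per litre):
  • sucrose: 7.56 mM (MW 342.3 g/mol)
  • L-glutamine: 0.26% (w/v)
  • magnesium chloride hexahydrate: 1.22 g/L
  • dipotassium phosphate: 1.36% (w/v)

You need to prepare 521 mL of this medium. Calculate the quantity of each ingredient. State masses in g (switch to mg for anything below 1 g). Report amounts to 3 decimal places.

sucrose 1.348 g; L-glutamine 1.355 g; magnesium chloride hexahydrate 635.620 mg; dipotassium phosphate 7.086 g

Scale factor relative to 1 L: 0.521.
sucrose: 7.56 mmol/L × 342.3 g/mol × 0.521 L ÷ 1000 = 1.348 g
L-glutamine: 0.26% w/v = 2.6 g/L → 2.6 × 0.521 L = 1.355 g
magnesium chloride hexahydrate: 1.22 g/L × 0.521 L = 0.63562 g = 635.620 mg
dipotassium phosphate: 1.36% w/v = 13.6 g/L → 13.6 × 0.521 L = 7.086 g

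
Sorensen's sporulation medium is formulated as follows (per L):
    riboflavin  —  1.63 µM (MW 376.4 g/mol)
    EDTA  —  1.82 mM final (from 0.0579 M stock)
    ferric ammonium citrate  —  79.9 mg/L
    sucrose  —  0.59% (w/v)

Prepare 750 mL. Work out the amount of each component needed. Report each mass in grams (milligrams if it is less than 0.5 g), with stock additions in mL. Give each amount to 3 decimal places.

Target volume = 750 mL = 0.75 L.
riboflavin: 1.63 µmol/L × 376.4 g/mol × 0.75 L ÷ 1000 = 0.460 mg
EDTA: V = C2·V2/C1 = 1.82 mM × 750 mL ÷ 57.9 mM = 23.575 mL
ferric ammonium citrate: 79.9 mg/L × 0.75 L = 59.925 mg
sucrose: 0.59% w/v = 5.9 g/L → 5.9 × 0.75 L = 4.425 g

riboflavin 0.460 mg; EDTA 23.575 mL; ferric ammonium citrate 59.925 mg; sucrose 4.425 g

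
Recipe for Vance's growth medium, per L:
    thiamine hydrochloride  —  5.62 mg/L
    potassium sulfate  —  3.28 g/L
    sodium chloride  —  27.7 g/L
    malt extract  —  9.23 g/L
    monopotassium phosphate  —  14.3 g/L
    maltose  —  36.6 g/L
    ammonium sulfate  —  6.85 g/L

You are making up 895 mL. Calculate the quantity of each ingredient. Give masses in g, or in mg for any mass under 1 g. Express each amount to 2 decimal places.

thiamine hydrochloride 5.03 mg; potassium sulfate 2.94 g; sodium chloride 24.79 g; malt extract 8.26 g; monopotassium phosphate 12.80 g; maltose 32.76 g; ammonium sulfate 6.13 g

Working volume: 895 mL = 0.895 L.
thiamine hydrochloride: 5.62 mg/L × 0.895 L = 5.03 mg
potassium sulfate: 3.28 g/L × 0.895 L = 2.94 g
sodium chloride: 27.7 g/L × 0.895 L = 24.79 g
malt extract: 9.23 g/L × 0.895 L = 8.26 g
monopotassium phosphate: 14.3 g/L × 0.895 L = 12.80 g
maltose: 36.6 g/L × 0.895 L = 32.76 g
ammonium sulfate: 6.85 g/L × 0.895 L = 6.13 g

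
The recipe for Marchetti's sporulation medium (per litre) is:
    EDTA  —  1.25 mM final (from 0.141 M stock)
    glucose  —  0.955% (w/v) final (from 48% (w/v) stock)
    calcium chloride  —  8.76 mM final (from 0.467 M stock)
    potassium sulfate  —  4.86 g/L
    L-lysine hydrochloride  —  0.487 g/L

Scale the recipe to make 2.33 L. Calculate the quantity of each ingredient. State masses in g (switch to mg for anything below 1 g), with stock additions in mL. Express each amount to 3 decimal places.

Scale factor relative to 1 L: 2.33.
EDTA: V = C2·V2/C1 = 1.25 mM × 2330 mL ÷ 141 mM = 20.656 mL
glucose: dilute stock: 0.955% ÷ 48% × 2330 mL = 46.357 mL
calcium chloride: dilute stock: 8.76 mM × 2330 mL ÷ 467 mM = 43.706 mL
potassium sulfate: 4.86 g/L × 2.33 L = 11.324 g
L-lysine hydrochloride: 0.487 g/L × 2.33 L = 1.135 g

EDTA 20.656 mL; glucose 46.357 mL; calcium chloride 43.706 mL; potassium sulfate 11.324 g; L-lysine hydrochloride 1.135 g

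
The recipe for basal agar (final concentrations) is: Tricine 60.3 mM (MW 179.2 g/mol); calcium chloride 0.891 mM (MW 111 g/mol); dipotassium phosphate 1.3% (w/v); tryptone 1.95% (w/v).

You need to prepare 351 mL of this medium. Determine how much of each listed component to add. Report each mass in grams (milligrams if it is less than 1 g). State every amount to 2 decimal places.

Tricine 3.79 g; calcium chloride 34.71 mg; dipotassium phosphate 4.56 g; tryptone 6.84 g

Working volume: 351 mL = 0.351 L.
Tricine: 60.3 mmol/L × 179.2 g/mol × 0.351 L ÷ 1000 = 3.79 g
calcium chloride: 0.891 mmol/L × 111 mg/mmol × 0.351 L = 34.71 mg
dipotassium phosphate: 1.3 g per 100 mL × 351 mL ÷ 100 = 4.56 g
tryptone: 1.95 g per 100 mL × 351 mL ÷ 100 = 6.84 g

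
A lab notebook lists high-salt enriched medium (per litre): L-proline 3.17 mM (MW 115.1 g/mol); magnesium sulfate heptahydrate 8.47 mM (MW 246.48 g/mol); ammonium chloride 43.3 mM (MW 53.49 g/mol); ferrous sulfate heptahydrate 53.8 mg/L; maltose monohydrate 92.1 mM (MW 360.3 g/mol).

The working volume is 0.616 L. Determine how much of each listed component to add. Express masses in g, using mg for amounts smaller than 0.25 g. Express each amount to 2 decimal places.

Working volume: 0.616 L.
L-proline: 3.17 mmol/L × 115.1 mg/mmol × 0.616 L = 224.76 mg
magnesium sulfate heptahydrate: 8.47 mmol/L × 246.48 g/mol × 0.616 L ÷ 1000 = 1.29 g
ammonium chloride: 43.3 mmol/L × 53.49 g/mol × 0.616 L ÷ 1000 = 1.43 g
ferrous sulfate heptahydrate: 53.8 mg/L × 0.616 L = 33.14 mg
maltose monohydrate: 92.1 mmol/L × 360.3 g/mol × 0.616 L ÷ 1000 = 20.44 g

L-proline 224.76 mg; magnesium sulfate heptahydrate 1.29 g; ammonium chloride 1.43 g; ferrous sulfate heptahydrate 33.14 mg; maltose monohydrate 20.44 g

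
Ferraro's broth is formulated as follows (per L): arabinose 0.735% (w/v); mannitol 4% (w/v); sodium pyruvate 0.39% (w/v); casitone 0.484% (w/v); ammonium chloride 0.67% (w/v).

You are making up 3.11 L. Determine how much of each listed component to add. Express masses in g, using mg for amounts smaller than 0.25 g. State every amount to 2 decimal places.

arabinose 22.86 g; mannitol 124.40 g; sodium pyruvate 12.13 g; casitone 15.05 g; ammonium chloride 20.84 g

Working volume: 3.11 L.
arabinose: 0.735% w/v = 7.35 g/L → 7.35 × 3.11 L = 22.86 g
mannitol: 4 g per 100 mL × 3110 mL ÷ 100 = 124.40 g
sodium pyruvate: 0.39 g per 100 mL × 3110 mL ÷ 100 = 12.13 g
casitone: 0.484% w/v = 4.84 g/L → 4.84 × 3.11 L = 15.05 g
ammonium chloride: 0.67% w/v = 6.7 g/L → 6.7 × 3.11 L = 20.84 g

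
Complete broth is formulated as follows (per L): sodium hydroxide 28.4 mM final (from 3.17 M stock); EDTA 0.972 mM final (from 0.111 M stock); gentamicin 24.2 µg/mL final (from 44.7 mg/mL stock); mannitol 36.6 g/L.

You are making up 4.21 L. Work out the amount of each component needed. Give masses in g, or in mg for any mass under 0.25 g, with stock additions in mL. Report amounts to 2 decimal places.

sodium hydroxide 37.72 mL; EDTA 36.87 mL; gentamicin 2.28 mL; mannitol 154.09 g

Scale factor relative to 1 L: 4.21.
sodium hydroxide: dilute stock: 28.4 mM × 4210 mL ÷ 3170 mM = 37.72 mL
EDTA: V = C2·V2/C1 = 0.972 mM × 4210 mL ÷ 111 mM = 36.87 mL
gentamicin: C1V1 = C2V2 → 24.2 µg/mL × 4210 mL ÷ 44700 µg/mL = 2.28 mL
mannitol: 36.6 g/L × 4.21 L = 154.09 g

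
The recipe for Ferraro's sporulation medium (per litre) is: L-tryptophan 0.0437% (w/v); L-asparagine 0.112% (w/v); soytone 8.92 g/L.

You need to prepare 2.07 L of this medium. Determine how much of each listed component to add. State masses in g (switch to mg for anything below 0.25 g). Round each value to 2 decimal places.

Scale factor relative to 1 L: 2.07.
L-tryptophan: 0.0437% w/v = 0.437 g/L → 0.437 × 2.07 L = 0.90 g
L-asparagine: 0.112 g per 100 mL × 2070 mL ÷ 100 = 2.32 g
soytone: 8.92 g/L × 2.07 L = 18.46 g

L-tryptophan 0.90 g; L-asparagine 2.32 g; soytone 18.46 g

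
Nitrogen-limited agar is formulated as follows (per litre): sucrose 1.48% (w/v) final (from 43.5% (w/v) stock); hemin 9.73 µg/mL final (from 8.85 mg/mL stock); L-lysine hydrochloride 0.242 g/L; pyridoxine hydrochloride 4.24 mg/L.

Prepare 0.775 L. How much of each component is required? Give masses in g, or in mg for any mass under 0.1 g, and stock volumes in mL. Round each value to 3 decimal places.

Working volume: 0.775 L.
sucrose: C1V1 = C2V2 → 1.48% ÷ 43.5% × 775 mL = 26.368 mL
hemin: V = C2·V2/C1 = 9.73 µg/mL × 775 mL ÷ 8850 µg/mL = 0.852 mL
L-lysine hydrochloride: 0.242 g/L × 0.775 L = 0.188 g
pyridoxine hydrochloride: 4.24 mg/L × 0.775 L = 3.286 mg

sucrose 26.368 mL; hemin 0.852 mL; L-lysine hydrochloride 0.188 g; pyridoxine hydrochloride 3.286 mg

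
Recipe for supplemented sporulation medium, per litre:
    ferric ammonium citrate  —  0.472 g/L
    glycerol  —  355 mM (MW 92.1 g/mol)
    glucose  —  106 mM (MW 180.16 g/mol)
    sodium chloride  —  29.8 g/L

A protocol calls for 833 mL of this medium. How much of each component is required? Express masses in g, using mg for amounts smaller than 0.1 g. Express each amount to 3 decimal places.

Working volume: 833 mL = 0.833 L.
ferric ammonium citrate: 0.472 g/L × 0.833 L = 0.393 g
glycerol: 355 mmol/L × 92.1 g/mol × 0.833 L ÷ 1000 = 27.235 g
glucose: 106 mmol/L × 180.16 g/mol × 0.833 L ÷ 1000 = 15.908 g
sodium chloride: 29.8 g/L × 0.833 L = 24.823 g

ferric ammonium citrate 0.393 g; glycerol 27.235 g; glucose 15.908 g; sodium chloride 24.823 g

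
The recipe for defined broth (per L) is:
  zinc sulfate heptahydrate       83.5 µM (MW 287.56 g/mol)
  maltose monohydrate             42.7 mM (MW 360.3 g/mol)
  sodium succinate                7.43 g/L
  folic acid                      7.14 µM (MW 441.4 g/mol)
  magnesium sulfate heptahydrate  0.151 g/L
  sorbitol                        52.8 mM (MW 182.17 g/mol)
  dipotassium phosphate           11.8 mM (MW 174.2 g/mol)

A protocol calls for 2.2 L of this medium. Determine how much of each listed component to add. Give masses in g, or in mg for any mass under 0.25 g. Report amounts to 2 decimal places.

zinc sulfate heptahydrate 52.82 mg; maltose monohydrate 33.85 g; sodium succinate 16.35 g; folic acid 6.93 mg; magnesium sulfate heptahydrate 0.33 g; sorbitol 21.16 g; dipotassium phosphate 4.52 g

Scale factor relative to 1 L: 2.2.
zinc sulfate heptahydrate: 83.5 µmol/L × 287.56 g/mol × 2.2 L ÷ 1000 = 52.82 mg
maltose monohydrate: 42.7 mmol/L × 360.3 g/mol × 2.2 L ÷ 1000 = 33.85 g
sodium succinate: 7.43 g/L × 2.2 L = 16.35 g
folic acid: 7.14 µmol/L × 441.4 g/mol × 2.2 L ÷ 1000 = 6.93 mg
magnesium sulfate heptahydrate: 0.151 g/L × 2.2 L = 0.33 g
sorbitol: 52.8 mmol/L × 182.17 g/mol × 2.2 L ÷ 1000 = 21.16 g
dipotassium phosphate: 11.8 mmol/L × 174.2 g/mol × 2.2 L ÷ 1000 = 4.52 g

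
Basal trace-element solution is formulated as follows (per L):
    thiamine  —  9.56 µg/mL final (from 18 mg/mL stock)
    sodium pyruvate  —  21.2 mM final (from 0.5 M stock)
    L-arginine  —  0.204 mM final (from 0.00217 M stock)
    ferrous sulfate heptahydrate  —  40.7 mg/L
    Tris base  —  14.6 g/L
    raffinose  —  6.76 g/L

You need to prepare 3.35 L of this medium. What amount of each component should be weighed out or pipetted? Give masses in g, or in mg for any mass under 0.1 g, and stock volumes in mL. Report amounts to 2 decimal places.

thiamine 1.78 mL; sodium pyruvate 142.04 mL; L-arginine 314.93 mL; ferrous sulfate heptahydrate 0.14 g; Tris base 48.91 g; raffinose 22.65 g

Scale factor relative to 1 L: 3.35.
thiamine: C1V1 = C2V2 → 9.56 µg/mL × 3350 mL ÷ 18000 µg/mL = 1.78 mL
sodium pyruvate: C1V1 = C2V2 → 21.2 mM × 3350 mL ÷ 500 mM = 142.04 mL
L-arginine: C1V1 = C2V2 → 0.204 mM × 3350 mL ÷ 2.17 mM = 314.93 mL
ferrous sulfate heptahydrate: 40.7 mg/L × 3.35 L = 136.345 mg = 0.14 g
Tris base: 14.6 g/L × 3.35 L = 48.91 g
raffinose: 6.76 g/L × 3.35 L = 22.65 g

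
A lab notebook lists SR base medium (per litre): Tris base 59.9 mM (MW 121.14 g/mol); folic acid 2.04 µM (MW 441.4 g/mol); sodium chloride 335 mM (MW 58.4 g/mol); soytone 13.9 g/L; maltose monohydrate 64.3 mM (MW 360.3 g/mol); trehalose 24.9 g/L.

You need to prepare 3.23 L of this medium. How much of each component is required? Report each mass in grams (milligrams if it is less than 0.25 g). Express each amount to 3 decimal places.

Scale factor relative to 1 L: 3.23.
Tris base: 59.9 mmol/L × 121.14 g/mol × 3.23 L ÷ 1000 = 23.438 g
folic acid: 2.04 µmol/L × 441.4 g/mol × 3.23 L ÷ 1000 = 2.908 mg
sodium chloride: 335 mmol/L × 58.4 g/mol × 3.23 L ÷ 1000 = 63.192 g
soytone: 13.9 g/L × 3.23 L = 44.897 g
maltose monohydrate: 64.3 mmol/L × 360.3 g/mol × 3.23 L ÷ 1000 = 74.830 g
trehalose: 24.9 g/L × 3.23 L = 80.427 g

Tris base 23.438 g; folic acid 2.908 mg; sodium chloride 63.192 g; soytone 44.897 g; maltose monohydrate 74.830 g; trehalose 80.427 g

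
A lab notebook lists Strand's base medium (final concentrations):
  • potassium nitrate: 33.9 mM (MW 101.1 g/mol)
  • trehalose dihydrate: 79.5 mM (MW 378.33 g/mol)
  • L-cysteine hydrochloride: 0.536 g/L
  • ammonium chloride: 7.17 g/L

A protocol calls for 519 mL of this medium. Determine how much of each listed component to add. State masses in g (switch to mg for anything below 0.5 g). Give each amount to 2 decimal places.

Target volume = 519 mL = 0.519 L.
potassium nitrate: 33.9 mmol/L × 101.1 g/mol × 0.519 L ÷ 1000 = 1.78 g
trehalose dihydrate: 79.5 mmol/L × 378.33 g/mol × 0.519 L ÷ 1000 = 15.61 g
L-cysteine hydrochloride: 0.536 g/L × 0.519 L = 0.278184 g = 278.18 mg
ammonium chloride: 7.17 g/L × 0.519 L = 3.72 g

potassium nitrate 1.78 g; trehalose dihydrate 15.61 g; L-cysteine hydrochloride 278.18 mg; ammonium chloride 3.72 g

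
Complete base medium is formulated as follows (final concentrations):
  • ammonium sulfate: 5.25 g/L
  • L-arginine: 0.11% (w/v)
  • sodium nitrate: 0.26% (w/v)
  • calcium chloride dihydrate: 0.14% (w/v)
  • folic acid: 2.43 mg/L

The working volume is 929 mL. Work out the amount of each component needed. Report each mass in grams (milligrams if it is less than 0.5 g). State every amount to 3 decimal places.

Scale factor relative to 1 L: 0.929.
ammonium sulfate: 5.25 g/L × 0.929 L = 4.877 g
L-arginine: 0.11% w/v = 1.1 g/L → 1.1 × 0.929 L = 1.022 g
sodium nitrate: 0.26% w/v = 2.6 g/L → 2.6 × 0.929 L = 2.415 g
calcium chloride dihydrate: 0.14% w/v = 1.4 g/L → 1.4 × 0.929 L = 1.301 g
folic acid: 2.43 mg/L × 0.929 L = 2.257 mg

ammonium sulfate 4.877 g; L-arginine 1.022 g; sodium nitrate 2.415 g; calcium chloride dihydrate 1.301 g; folic acid 2.257 mg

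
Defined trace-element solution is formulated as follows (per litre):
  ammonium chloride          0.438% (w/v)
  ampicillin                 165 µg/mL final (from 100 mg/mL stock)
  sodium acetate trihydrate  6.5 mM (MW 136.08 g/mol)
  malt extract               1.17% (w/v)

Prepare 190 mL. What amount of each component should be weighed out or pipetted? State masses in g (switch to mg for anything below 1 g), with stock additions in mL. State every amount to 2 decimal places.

Scale factor relative to 1 L: 0.19.
ammonium chloride: 0.438% w/v = 4.38 g/L → 4.38 × 0.19 L = 0.8322 g = 832.20 mg
ampicillin: V = C2·V2/C1 = 165 µg/mL × 190 mL ÷ 100000 µg/mL = 0.31 mL
sodium acetate trihydrate: 6.5 mmol/L × 136.08 mg/mmol × 0.19 L = 168.06 mg
malt extract: 1.17 g per 100 mL × 190 mL ÷ 100 = 2.22 g

ammonium chloride 832.20 mg; ampicillin 0.31 mL; sodium acetate trihydrate 168.06 mg; malt extract 2.22 g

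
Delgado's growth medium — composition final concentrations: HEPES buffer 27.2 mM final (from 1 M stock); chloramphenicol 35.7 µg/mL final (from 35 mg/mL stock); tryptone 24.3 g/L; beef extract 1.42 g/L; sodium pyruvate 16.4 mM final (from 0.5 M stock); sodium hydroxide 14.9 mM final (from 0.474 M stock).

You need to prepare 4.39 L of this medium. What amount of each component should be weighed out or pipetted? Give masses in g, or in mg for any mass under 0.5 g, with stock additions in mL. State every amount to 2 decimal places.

HEPES buffer 119.41 mL; chloramphenicol 4.48 mL; tryptone 106.68 g; beef extract 6.23 g; sodium pyruvate 143.99 mL; sodium hydroxide 138.00 mL

Scale factor relative to 1 L: 4.39.
HEPES buffer: dilute stock: 27.2 mM × 4390 mL ÷ 1000 mM = 119.41 mL
chloramphenicol: dilute stock: 35.7 µg/mL × 4390 mL ÷ 35000 µg/mL = 4.48 mL
tryptone: 24.3 g/L × 4.39 L = 106.68 g
beef extract: 1.42 g/L × 4.39 L = 6.23 g
sodium pyruvate: dilute stock: 16.4 mM × 4390 mL ÷ 500 mM = 143.99 mL
sodium hydroxide: C1V1 = C2V2 → 14.9 mM × 4390 mL ÷ 474 mM = 138.00 mL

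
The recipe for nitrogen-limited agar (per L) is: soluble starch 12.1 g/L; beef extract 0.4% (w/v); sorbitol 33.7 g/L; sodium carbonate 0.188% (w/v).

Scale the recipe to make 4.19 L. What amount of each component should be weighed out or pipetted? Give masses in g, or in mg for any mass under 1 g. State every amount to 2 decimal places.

Working volume: 4.19 L.
soluble starch: 12.1 g/L × 4.19 L = 50.70 g
beef extract: 0.4 g per 100 mL × 4190 mL ÷ 100 = 16.76 g
sorbitol: 33.7 g/L × 4.19 L = 141.20 g
sodium carbonate: 0.188% w/v = 1.88 g/L → 1.88 × 4.19 L = 7.88 g

soluble starch 50.70 g; beef extract 16.76 g; sorbitol 141.20 g; sodium carbonate 7.88 g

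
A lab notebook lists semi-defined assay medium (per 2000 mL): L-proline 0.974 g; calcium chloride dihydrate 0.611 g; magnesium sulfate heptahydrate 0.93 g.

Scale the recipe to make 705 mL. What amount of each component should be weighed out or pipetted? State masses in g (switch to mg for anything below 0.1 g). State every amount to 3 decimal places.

L-proline 0.343 g; calcium chloride dihydrate 0.215 g; magnesium sulfate heptahydrate 0.328 g

Ratio of target to recipe volume: 705 / 2000 = 0.3525.
L-proline: 0.974 g × (705 mL / 2000 mL) = 0.343 g
calcium chloride dihydrate: 0.611 g × (705 mL / 2000 mL) = 0.215 g
magnesium sulfate heptahydrate: 0.93 g × (705 mL / 2000 mL) = 0.328 g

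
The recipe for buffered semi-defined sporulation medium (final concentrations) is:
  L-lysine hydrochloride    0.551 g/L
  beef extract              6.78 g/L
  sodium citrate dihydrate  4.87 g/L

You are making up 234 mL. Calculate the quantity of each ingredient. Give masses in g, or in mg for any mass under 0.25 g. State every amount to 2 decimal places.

Scale factor relative to 1 L: 0.234.
L-lysine hydrochloride: 0.551 g/L × 0.234 L = 0.128934 g = 128.93 mg
beef extract: 6.78 g/L × 0.234 L = 1.59 g
sodium citrate dihydrate: 4.87 g/L × 0.234 L = 1.14 g

L-lysine hydrochloride 128.93 mg; beef extract 1.59 g; sodium citrate dihydrate 1.14 g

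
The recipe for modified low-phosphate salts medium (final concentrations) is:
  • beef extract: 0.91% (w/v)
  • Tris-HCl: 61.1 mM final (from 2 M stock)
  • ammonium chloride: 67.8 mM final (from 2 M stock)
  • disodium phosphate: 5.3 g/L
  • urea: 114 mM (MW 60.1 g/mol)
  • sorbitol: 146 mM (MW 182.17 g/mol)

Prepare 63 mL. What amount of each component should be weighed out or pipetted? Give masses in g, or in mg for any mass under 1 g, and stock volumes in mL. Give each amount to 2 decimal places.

Scale factor relative to 1 L: 0.063.
beef extract: 0.91% w/v = 9.1 g/L → 9.1 × 0.063 L = 0.5733 g = 573.30 mg
Tris-HCl: dilute stock: 61.1 mM × 63 mL ÷ 2000 mM = 1.92 mL
ammonium chloride: V = C2·V2/C1 = 67.8 mM × 63 mL ÷ 2000 mM = 2.14 mL
disodium phosphate: 5.3 g/L × 0.063 L = 0.3339 g = 333.90 mg
urea: 114 mmol/L × 60.1 mg/mmol × 0.063 L = 431.64 mg
sorbitol: 146 mmol/L × 182.17 g/mol × 0.063 L ÷ 1000 = 1.68 g

beef extract 573.30 mg; Tris-HCl 1.92 mL; ammonium chloride 2.14 mL; disodium phosphate 333.90 mg; urea 431.64 mg; sorbitol 1.68 g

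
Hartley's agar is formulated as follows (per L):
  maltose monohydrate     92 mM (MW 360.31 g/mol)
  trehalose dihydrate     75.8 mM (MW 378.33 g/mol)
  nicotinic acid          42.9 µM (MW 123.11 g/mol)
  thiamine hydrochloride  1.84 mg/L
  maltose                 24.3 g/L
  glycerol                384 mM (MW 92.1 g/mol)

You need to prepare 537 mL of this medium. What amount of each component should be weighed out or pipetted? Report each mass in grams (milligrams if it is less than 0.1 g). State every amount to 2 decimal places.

maltose monohydrate 17.80 g; trehalose dihydrate 15.40 g; nicotinic acid 2.84 mg; thiamine hydrochloride 0.99 mg; maltose 13.05 g; glycerol 18.99 g

Target volume = 537 mL = 0.537 L.
maltose monohydrate: 92 mmol/L × 360.31 g/mol × 0.537 L ÷ 1000 = 17.80 g
trehalose dihydrate: 75.8 mmol/L × 378.33 g/mol × 0.537 L ÷ 1000 = 15.40 g
nicotinic acid: 42.9 µmol/L × 123.11 g/mol × 0.537 L ÷ 1000 = 2.84 mg
thiamine hydrochloride: 1.84 mg/L × 0.537 L = 0.99 mg
maltose: 24.3 g/L × 0.537 L = 13.05 g
glycerol: 384 mmol/L × 92.1 g/mol × 0.537 L ÷ 1000 = 18.99 g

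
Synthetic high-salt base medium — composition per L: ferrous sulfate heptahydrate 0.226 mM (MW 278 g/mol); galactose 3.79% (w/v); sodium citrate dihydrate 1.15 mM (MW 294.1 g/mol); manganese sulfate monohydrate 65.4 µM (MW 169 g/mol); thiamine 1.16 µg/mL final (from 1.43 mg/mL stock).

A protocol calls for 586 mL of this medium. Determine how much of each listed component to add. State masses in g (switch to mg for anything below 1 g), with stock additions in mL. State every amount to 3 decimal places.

Target volume = 586 mL = 0.586 L.
ferrous sulfate heptahydrate: 0.226 mmol/L × 278 mg/mmol × 0.586 L = 36.817 mg
galactose: 3.79 g per 100 mL × 586 mL ÷ 100 = 22.209 g
sodium citrate dihydrate: 1.15 mmol/L × 294.1 mg/mmol × 0.586 L = 198.194 mg
manganese sulfate monohydrate: 65.4 µmol/L × 169 g/mol × 0.586 L ÷ 1000 = 6.477 mg
thiamine: V = C2·V2/C1 = 1.16 µg/mL × 586 mL ÷ 1430 µg/mL = 0.475 mL

ferrous sulfate heptahydrate 36.817 mg; galactose 22.209 g; sodium citrate dihydrate 198.194 mg; manganese sulfate monohydrate 6.477 mg; thiamine 0.475 mL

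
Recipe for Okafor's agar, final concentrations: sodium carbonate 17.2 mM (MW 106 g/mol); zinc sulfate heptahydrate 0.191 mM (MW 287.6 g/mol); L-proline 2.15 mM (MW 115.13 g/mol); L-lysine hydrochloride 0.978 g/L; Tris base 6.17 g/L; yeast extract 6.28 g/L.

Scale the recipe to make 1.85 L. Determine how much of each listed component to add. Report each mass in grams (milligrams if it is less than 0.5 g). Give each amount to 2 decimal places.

sodium carbonate 3.37 g; zinc sulfate heptahydrate 101.62 mg; L-proline 457.93 mg; L-lysine hydrochloride 1.81 g; Tris base 11.41 g; yeast extract 11.62 g

Scale factor relative to 1 L: 1.85.
sodium carbonate: 17.2 mmol/L × 106 g/mol × 1.85 L ÷ 1000 = 3.37 g
zinc sulfate heptahydrate: 0.191 mmol/L × 287.6 mg/mmol × 1.85 L = 101.62 mg
L-proline: 2.15 mmol/L × 115.13 mg/mmol × 1.85 L = 457.93 mg
L-lysine hydrochloride: 0.978 g/L × 1.85 L = 1.81 g
Tris base: 6.17 g/L × 1.85 L = 11.41 g
yeast extract: 6.28 g/L × 1.85 L = 11.62 g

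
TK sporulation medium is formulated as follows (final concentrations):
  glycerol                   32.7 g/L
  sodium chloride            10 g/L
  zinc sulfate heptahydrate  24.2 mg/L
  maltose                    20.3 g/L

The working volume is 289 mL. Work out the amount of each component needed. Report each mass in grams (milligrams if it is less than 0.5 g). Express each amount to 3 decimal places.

Scale factor relative to 1 L: 0.289.
glycerol: 32.7 g/L × 0.289 L = 9.450 g
sodium chloride: 10 g/L × 0.289 L = 2.890 g
zinc sulfate heptahydrate: 24.2 mg/L × 0.289 L = 6.994 mg
maltose: 20.3 g/L × 0.289 L = 5.867 g

glycerol 9.450 g; sodium chloride 2.890 g; zinc sulfate heptahydrate 6.994 mg; maltose 5.867 g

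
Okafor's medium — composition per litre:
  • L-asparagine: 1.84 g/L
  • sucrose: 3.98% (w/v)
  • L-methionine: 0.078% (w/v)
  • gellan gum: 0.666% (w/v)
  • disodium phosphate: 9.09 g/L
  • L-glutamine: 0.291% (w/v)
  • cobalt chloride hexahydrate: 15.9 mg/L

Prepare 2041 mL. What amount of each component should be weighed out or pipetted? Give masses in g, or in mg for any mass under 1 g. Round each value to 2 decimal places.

L-asparagine 3.76 g; sucrose 81.23 g; L-methionine 1.59 g; gellan gum 13.59 g; disodium phosphate 18.55 g; L-glutamine 5.94 g; cobalt chloride hexahydrate 32.45 mg

Working volume: 2041 mL = 2.041 L.
L-asparagine: 1.84 g/L × 2.041 L = 3.76 g
sucrose: 3.98% w/v = 39.8 g/L → 39.8 × 2.041 L = 81.23 g
L-methionine: 0.078% w/v = 0.78 g/L → 0.78 × 2.041 L = 1.59 g
gellan gum: 0.666 g per 100 mL × 2041 mL ÷ 100 = 13.59 g
disodium phosphate: 9.09 g/L × 2.041 L = 18.55 g
L-glutamine: 0.291 g per 100 mL × 2041 mL ÷ 100 = 5.94 g
cobalt chloride hexahydrate: 15.9 mg/L × 2.041 L = 32.45 mg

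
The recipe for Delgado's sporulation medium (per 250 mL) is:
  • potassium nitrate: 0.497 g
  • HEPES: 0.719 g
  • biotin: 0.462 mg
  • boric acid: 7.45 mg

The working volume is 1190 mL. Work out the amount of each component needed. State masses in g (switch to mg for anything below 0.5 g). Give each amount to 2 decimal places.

Scale factor = 1190 mL / 250 mL = 4.76.
potassium nitrate: 0.497 g × (1190 mL / 250 mL) = 2.37 g
HEPES: 0.719 g × (1190 mL / 250 mL) = 3.42 g
biotin: 0.462 mg × (1190 mL / 250 mL) = 2.20 mg
boric acid: 7.45 mg × (1190 mL / 250 mL) = 35.46 mg

potassium nitrate 2.37 g; HEPES 3.42 g; biotin 2.20 mg; boric acid 35.46 mg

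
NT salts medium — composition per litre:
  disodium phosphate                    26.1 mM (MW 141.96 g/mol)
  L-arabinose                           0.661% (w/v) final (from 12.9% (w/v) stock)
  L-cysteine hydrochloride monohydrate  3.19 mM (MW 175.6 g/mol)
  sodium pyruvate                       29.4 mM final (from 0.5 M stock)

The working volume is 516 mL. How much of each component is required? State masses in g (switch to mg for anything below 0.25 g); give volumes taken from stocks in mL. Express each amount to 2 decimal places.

disodium phosphate 1.91 g; L-arabinose 26.44 mL; L-cysteine hydrochloride monohydrate 0.29 g; sodium pyruvate 30.34 mL

Scale factor relative to 1 L: 0.516.
disodium phosphate: 26.1 mmol/L × 141.96 g/mol × 0.516 L ÷ 1000 = 1.91 g
L-arabinose: dilute stock: 0.661% ÷ 12.9% × 516 mL = 26.44 mL
L-cysteine hydrochloride monohydrate: 3.19 mmol/L × 175.6 g/mol × 0.516 L ÷ 1000 = 0.29 g
sodium pyruvate: C1V1 = C2V2 → 29.4 mM × 516 mL ÷ 500 mM = 30.34 mL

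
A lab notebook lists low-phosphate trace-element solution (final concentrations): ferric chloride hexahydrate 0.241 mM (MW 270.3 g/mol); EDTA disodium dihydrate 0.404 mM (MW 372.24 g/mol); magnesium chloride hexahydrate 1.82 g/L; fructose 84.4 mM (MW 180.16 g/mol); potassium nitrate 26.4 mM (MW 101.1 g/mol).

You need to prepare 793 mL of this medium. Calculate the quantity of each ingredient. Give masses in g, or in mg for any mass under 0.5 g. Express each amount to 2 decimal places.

Scale factor relative to 1 L: 0.793.
ferric chloride hexahydrate: 0.241 mmol/L × 270.3 mg/mmol × 0.793 L = 51.66 mg
EDTA disodium dihydrate: 0.404 mmol/L × 372.24 mg/mmol × 0.793 L = 119.26 mg
magnesium chloride hexahydrate: 1.82 g/L × 0.793 L = 1.44 g
fructose: 84.4 mmol/L × 180.16 g/mol × 0.793 L ÷ 1000 = 12.06 g
potassium nitrate: 26.4 mmol/L × 101.1 g/mol × 0.793 L ÷ 1000 = 2.12 g

ferric chloride hexahydrate 51.66 mg; EDTA disodium dihydrate 119.26 mg; magnesium chloride hexahydrate 1.44 g; fructose 12.06 g; potassium nitrate 2.12 g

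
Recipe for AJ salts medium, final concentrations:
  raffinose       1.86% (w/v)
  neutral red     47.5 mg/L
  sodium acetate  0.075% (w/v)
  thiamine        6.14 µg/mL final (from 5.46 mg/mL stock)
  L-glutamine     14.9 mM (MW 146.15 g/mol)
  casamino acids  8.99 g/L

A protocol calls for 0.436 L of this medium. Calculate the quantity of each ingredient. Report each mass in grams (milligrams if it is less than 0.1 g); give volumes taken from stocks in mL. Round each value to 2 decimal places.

raffinose 8.11 g; neutral red 20.71 mg; sodium acetate 0.33 g; thiamine 0.49 mL; L-glutamine 0.95 g; casamino acids 3.92 g

Scale factor relative to 1 L: 0.436.
raffinose: 1.86 g per 100 mL × 436 mL ÷ 100 = 8.11 g
neutral red: 47.5 mg/L × 0.436 L = 20.71 mg
sodium acetate: 0.075% w/v = 0.75 g/L → 0.75 × 0.436 L = 0.33 g
thiamine: V = C2·V2/C1 = 6.14 µg/mL × 436 mL ÷ 5460 µg/mL = 0.49 mL
L-glutamine: 14.9 mmol/L × 146.15 g/mol × 0.436 L ÷ 1000 = 0.95 g
casamino acids: 8.99 g/L × 0.436 L = 3.92 g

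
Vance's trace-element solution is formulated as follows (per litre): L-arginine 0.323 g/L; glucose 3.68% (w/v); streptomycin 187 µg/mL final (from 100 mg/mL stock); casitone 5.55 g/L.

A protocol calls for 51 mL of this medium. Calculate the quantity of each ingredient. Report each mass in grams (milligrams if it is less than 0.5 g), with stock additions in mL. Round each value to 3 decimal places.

Target volume = 51 mL = 0.051 L.
L-arginine: 0.323 g/L × 0.051 L = 0.016473 g = 16.473 mg
glucose: 3.68 g per 100 mL × 51 mL ÷ 100 = 1.877 g
streptomycin: C1V1 = C2V2 → 187 µg/mL × 51 mL ÷ 100000 µg/mL = 0.095 mL
casitone: 5.55 g/L × 0.051 L = 0.28305 g = 283.050 mg

L-arginine 16.473 mg; glucose 1.877 g; streptomycin 0.095 mL; casitone 283.050 mg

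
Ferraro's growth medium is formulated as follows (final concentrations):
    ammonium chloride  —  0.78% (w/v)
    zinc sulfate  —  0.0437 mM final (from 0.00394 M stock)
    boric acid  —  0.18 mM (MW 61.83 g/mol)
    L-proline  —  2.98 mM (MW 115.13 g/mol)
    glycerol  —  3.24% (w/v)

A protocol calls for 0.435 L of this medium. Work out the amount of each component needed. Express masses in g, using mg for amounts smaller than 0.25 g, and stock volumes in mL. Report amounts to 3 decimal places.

ammonium chloride 3.393 g; zinc sulfate 4.825 mL; boric acid 4.841 mg; L-proline 149.243 mg; glycerol 14.094 g

Scale factor relative to 1 L: 0.435.
ammonium chloride: 0.78 g per 100 mL × 435 mL ÷ 100 = 3.393 g
zinc sulfate: dilute stock: 0.0437 mM × 435 mL ÷ 3.94 mM = 4.825 mL
boric acid: 0.18 mmol/L × 61.83 mg/mmol × 0.435 L = 4.841 mg
L-proline: 2.98 mmol/L × 115.13 mg/mmol × 0.435 L = 149.243 mg
glycerol: 3.24 g per 100 mL × 435 mL ÷ 100 = 14.094 g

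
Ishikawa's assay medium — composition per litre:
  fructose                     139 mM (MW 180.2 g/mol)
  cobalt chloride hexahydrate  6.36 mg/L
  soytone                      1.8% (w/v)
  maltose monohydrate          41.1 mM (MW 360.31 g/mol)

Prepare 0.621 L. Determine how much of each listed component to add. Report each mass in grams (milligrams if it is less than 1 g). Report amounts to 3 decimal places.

fructose 15.555 g; cobalt chloride hexahydrate 3.950 mg; soytone 11.178 g; maltose monohydrate 9.196 g

Scale factor relative to 1 L: 0.621.
fructose: 139 mmol/L × 180.2 g/mol × 0.621 L ÷ 1000 = 15.555 g
cobalt chloride hexahydrate: 6.36 mg/L × 0.621 L = 3.950 mg
soytone: 1.8 g per 100 mL × 621 mL ÷ 100 = 11.178 g
maltose monohydrate: 41.1 mmol/L × 360.31 g/mol × 0.621 L ÷ 1000 = 9.196 g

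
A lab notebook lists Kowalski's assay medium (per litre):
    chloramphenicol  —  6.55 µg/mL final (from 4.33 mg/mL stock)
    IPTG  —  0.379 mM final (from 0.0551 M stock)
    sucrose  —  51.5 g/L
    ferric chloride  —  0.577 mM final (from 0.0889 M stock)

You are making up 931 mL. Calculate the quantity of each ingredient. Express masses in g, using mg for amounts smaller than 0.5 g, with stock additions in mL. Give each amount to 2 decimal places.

chloramphenicol 1.41 mL; IPTG 6.40 mL; sucrose 47.95 g; ferric chloride 6.04 mL

Scale factor relative to 1 L: 0.931.
chloramphenicol: dilute stock: 6.55 µg/mL × 931 mL ÷ 4330 µg/mL = 1.41 mL
IPTG: dilute stock: 0.379 mM × 931 mL ÷ 55.1 mM = 6.40 mL
sucrose: 51.5 g/L × 0.931 L = 47.95 g
ferric chloride: dilute stock: 0.577 mM × 931 mL ÷ 88.9 mM = 6.04 mL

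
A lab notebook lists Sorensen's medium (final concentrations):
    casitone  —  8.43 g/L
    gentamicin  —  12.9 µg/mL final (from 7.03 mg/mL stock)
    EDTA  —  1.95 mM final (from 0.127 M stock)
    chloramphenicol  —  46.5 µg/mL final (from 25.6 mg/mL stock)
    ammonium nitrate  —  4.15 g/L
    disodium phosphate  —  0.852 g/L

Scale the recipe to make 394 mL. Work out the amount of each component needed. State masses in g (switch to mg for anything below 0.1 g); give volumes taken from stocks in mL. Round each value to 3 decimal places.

casitone 3.321 g; gentamicin 0.723 mL; EDTA 6.050 mL; chloramphenicol 0.716 mL; ammonium nitrate 1.635 g; disodium phosphate 0.336 g

Scale factor relative to 1 L: 0.394.
casitone: 8.43 g/L × 0.394 L = 3.321 g
gentamicin: dilute stock: 12.9 µg/mL × 394 mL ÷ 7030 µg/mL = 0.723 mL
EDTA: dilute stock: 1.95 mM × 394 mL ÷ 127 mM = 6.050 mL
chloramphenicol: C1V1 = C2V2 → 46.5 µg/mL × 394 mL ÷ 25600 µg/mL = 0.716 mL
ammonium nitrate: 4.15 g/L × 0.394 L = 1.635 g
disodium phosphate: 0.852 g/L × 0.394 L = 0.336 g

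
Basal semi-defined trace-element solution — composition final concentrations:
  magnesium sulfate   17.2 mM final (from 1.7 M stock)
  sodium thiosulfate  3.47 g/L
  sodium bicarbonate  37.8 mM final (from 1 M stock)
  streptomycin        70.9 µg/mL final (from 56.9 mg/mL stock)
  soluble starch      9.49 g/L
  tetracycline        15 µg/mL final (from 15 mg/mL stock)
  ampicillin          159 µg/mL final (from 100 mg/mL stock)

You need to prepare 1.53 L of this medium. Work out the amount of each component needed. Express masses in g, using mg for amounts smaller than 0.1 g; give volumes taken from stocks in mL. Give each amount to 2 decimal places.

magnesium sulfate 15.48 mL; sodium thiosulfate 5.31 g; sodium bicarbonate 57.83 mL; streptomycin 1.91 mL; soluble starch 14.52 g; tetracycline 1.53 mL; ampicillin 2.43 mL

Scale factor relative to 1 L: 1.53.
magnesium sulfate: C1V1 = C2V2 → 17.2 mM × 1530 mL ÷ 1700 mM = 15.48 mL
sodium thiosulfate: 3.47 g/L × 1.53 L = 5.31 g
sodium bicarbonate: C1V1 = C2V2 → 37.8 mM × 1530 mL ÷ 1000 mM = 57.83 mL
streptomycin: V = C2·V2/C1 = 70.9 µg/mL × 1530 mL ÷ 56900 µg/mL = 1.91 mL
soluble starch: 9.49 g/L × 1.53 L = 14.52 g
tetracycline: C1V1 = C2V2 → 15 µg/mL × 1530 mL ÷ 15000 µg/mL = 1.53 mL
ampicillin: V = C2·V2/C1 = 159 µg/mL × 1530 mL ÷ 100000 µg/mL = 2.43 mL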